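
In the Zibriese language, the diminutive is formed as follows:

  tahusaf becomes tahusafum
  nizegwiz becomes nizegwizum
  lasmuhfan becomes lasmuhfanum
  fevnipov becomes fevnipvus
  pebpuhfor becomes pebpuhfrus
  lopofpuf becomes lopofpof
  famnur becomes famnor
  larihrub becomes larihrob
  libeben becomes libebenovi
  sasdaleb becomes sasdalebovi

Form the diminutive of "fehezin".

"fehezin" has last vowel 'i'. The one such stem in the data (nizegwiz → nizegwizum) adds -um, so the same rule applies.
The other patterns: stems whose last vowel is 'o' delete the last vowel and add -us; stems whose last vowel is 'u' change the last vowel to 'o'; stems whose last vowel is 'e' add -ovi.
So fehezin → fehezinum.

fehezinum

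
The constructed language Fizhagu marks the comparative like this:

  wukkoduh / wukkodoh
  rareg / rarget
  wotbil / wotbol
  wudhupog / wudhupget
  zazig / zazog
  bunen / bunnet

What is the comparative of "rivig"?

rivog

zazig and wudhupog both end in -g yet inflect differently (zazog, wudhupget), so the final letter is not what conditions the rule; the last vowel is.
"rivig" has last vowel 'i'. The stems whose last vowel is 'i' (wotbil → wotbol, zazig → zazog) change the last vowel to 'o'.
So rivig → rivog.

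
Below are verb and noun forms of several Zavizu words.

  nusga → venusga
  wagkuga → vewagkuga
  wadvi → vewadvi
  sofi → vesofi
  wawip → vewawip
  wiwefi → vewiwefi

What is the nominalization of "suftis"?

Every pair shown (nusga → venusga, wagkuga → vewagkuga, wadvi → vewadvi, …) follows the same rule: add the prefix ve-.
So suftis → vesuftis.

vesuftis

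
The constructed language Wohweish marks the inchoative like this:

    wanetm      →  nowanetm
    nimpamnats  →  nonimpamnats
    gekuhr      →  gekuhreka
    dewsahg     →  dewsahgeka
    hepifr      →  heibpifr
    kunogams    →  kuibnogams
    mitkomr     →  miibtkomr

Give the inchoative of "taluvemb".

taibluvemb

"taluvemb" has second-to-last letter 'm'. The stems whose second-to-last letter is 'm' (kunogams → kuibnogams, mitkomr → miibtkomr) insert -ib- after the first vowel.
So taluvemb → taibluvemb.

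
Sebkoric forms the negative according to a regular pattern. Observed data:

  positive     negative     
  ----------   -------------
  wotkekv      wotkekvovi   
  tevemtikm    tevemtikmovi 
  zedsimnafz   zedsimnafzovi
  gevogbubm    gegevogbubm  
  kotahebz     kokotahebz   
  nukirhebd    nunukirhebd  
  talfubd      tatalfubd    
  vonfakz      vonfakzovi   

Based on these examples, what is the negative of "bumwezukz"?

"bumwezukz" has second-to-last letter 'k'. The stems whose second-to-last letter is 'k' (tevemtikm → tevemtikmovi, vonfakz → vonfakzovi, wotkekv → wotkekvovi) add -ovi.
The other pattern: stems whose second-to-last letter is 'b' repeat the first consonant+vowel as a prefix.
So bumwezukz → bumwezukzovi.

bumwezukzovi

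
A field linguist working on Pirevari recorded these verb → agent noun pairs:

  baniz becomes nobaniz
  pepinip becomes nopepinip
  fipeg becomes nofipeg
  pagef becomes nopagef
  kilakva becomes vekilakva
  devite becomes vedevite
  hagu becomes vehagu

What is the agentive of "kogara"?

"kogara" ends in a vowel. The stems ending in a vowel (kilakva → vekilakva, devite → vedevite, hagu → vehagu) add the prefix ve-.
The other pattern: stems ending in a consonant add the prefix no-.
So kogara → vekogara.

vekogara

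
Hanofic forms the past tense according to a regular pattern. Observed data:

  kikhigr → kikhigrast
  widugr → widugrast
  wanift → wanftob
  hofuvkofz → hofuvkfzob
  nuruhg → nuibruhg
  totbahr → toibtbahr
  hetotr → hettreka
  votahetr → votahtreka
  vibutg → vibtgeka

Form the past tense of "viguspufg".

kikhigr and totbahr both end in -r yet inflect differently (kikhigrast, toibtbahr), so the final letter is not what conditions the rule; the second-to-last letter is.
"viguspufg" has second-to-last letter 'f'. The stems whose second-to-last letter is 'f' (wanift → wanftob, hofuvkofz → hofuvkfzob) delete the last vowel and add -ob.
The other patterns: stems whose second-to-last letter is 'g' add -ast; stems whose second-to-last letter is 'h' insert -ib- after the first vowel; stems whose second-to-last letter is 't' delete the last vowel and add -eka.
So viguspufg → viguspfgob.

viguspfgob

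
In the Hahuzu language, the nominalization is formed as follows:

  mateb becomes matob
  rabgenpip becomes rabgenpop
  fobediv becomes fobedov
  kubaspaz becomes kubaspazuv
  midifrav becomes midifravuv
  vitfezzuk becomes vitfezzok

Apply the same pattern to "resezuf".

midifrav and fobediv both end in -v yet inflect differently (midifravuv, fobedov), so the final letter is not what conditions the rule; the last vowel is.
"resezuf" has last vowel 'u'. The one such stem in the data (vitfezzuk → vitfezzok) changes the last vowel to 'o' (as do rabgenpip, mateb), so the same rule applies.
The other pattern: stems whose last vowel is 'a' add -uv.
So resezuf → resezof.

resezof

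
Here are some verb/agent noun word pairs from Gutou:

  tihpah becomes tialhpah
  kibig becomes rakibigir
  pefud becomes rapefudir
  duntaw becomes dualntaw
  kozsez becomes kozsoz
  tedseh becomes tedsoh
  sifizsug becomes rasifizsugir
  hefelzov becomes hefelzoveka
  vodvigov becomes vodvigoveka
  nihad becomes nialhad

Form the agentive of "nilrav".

niallrav

tihpah and tedseh both end in -h yet inflect differently (tialhpah, tedsoh), so the final letter is not what conditions the rule; the last vowel is.
"nilrav" has last vowel 'a'. The stems whose last vowel is 'a' (duntaw → dualntaw, nihad → nialhad, tihpah → tialhpah) insert -al- after the first vowel.
The other patterns: stems whose last vowel is 'o' add -eka; stems whose last vowel is 'e' change the last vowel to 'o'; stems whose last vowel is 'i' or 'u' add ra- … -ir around the stem.
So nilrav → niallrav.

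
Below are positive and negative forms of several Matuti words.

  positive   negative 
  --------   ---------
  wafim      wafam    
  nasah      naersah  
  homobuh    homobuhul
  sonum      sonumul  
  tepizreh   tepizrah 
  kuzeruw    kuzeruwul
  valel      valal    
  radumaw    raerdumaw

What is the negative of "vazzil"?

"vazzil" has last vowel 'i'. The one such stem in the data (wafim → wafam) changes the last vowel to 'a' (as do valel, tepizreh), so the same rule applies.
So vazzil → vazzal.

vazzal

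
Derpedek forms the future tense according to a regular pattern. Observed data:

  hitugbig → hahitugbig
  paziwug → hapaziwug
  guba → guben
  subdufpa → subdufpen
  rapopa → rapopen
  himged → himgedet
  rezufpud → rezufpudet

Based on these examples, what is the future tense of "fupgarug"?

paziwug and rezufpud both have last vowel 'u' yet inflect differently (hapaziwug, rezufpudet), so the last vowel is not what conditions the rule; the final letter is.
"fupgarug" ends in -g. The stems ending in -g (hitugbig → hahitugbig, paziwug → hapaziwug) add the prefix ha-.
The other patterns: stems ending in -a drop the final letter and add -en; stems ending in -d add -et.
So fupgarug → hafupgarug.

hafupgarug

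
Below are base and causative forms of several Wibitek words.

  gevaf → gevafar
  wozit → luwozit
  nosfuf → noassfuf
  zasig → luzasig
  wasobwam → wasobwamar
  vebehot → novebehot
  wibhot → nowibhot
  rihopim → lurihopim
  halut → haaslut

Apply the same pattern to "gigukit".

gevaf and nosfuf both end in -f yet inflect differently (gevafar, noassfuf), so the final letter is not what conditions the rule; the last vowel is.
"gigukit" has last vowel 'i'. The stems whose last vowel is 'i' (zasig → luzasig, rihopim → lurihopim, wozit → luwozit) add the prefix lu-.
So gigukit → lugigukit.

lugigukit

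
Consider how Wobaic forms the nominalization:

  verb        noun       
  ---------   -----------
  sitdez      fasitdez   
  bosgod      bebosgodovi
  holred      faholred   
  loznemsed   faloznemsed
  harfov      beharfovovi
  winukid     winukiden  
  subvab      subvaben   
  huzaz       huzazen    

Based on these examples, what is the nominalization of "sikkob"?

besikkobovi

"sikkob" has last vowel 'o'. The stems whose last vowel is 'o' (harfov → beharfovovi, bosgod → bebosgodovi) add be- … -ovi around the stem.
So sikkob → besikkobovi.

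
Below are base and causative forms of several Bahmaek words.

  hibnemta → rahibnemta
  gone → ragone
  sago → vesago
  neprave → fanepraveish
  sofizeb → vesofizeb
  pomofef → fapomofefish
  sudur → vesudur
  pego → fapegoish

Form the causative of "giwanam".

ragiwanam

sago and pego both end in -o yet inflect differently (vesago, fapegoish), so the final letter is not what conditions the rule; the first letter is.
"giwanam" begins with g-. The one such stem in the data (gone → ragone) adds the prefix ra-, so the same rule applies.
So giwanam → ragiwanam.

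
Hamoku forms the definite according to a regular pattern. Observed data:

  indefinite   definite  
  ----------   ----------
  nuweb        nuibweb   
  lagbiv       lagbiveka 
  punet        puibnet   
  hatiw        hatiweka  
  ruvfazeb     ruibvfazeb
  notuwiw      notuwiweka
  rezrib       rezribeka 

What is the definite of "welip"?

ruvfazeb and rezrib both end in -b yet inflect differently (ruibvfazeb, rezribeka), so the final letter is not what conditions the rule; the last vowel is.
"welip" has last vowel 'i'. The stems whose last vowel is 'i' (lagbiv → lagbiveka, rezrib → rezribeka, notuwiw → notuwiweka) add -eka.
The other pattern: stems whose last vowel is 'e' insert -ib- after the first vowel.
So welip → welipeka.

welipeka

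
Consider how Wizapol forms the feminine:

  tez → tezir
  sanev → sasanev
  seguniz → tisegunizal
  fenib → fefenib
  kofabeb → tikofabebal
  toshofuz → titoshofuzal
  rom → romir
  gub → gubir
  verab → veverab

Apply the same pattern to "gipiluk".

tigipilukal

gub and verab both end in -b yet inflect differently (gubir, veverab), so the final letter is not what conditions the rule; the number of vowels is.
"gipiluk" has 3 vowels. The stems with 3 vowels (kofabeb → tikofabebal, seguniz → tisegunizal, toshofuz → titoshofuzal) add ti- … -al around the stem.
So gipiluk → tigipilukal.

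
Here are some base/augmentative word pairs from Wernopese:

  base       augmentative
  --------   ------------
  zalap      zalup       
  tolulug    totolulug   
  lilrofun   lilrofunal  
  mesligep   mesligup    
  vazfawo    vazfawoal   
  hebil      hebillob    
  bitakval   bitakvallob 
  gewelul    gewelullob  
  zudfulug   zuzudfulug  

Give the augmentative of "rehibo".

zudfulug and gewelul both have last vowel 'u' yet inflect differently (zuzudfulug, gewelullob), so the last vowel is not what conditions the rule; the final letter is.
"rehibo" ends in -o. The one such stem in the data (vazfawo → vazfawoal) adds -al, so the same rule applies.
So rehibo → rehiboal.

rehiboal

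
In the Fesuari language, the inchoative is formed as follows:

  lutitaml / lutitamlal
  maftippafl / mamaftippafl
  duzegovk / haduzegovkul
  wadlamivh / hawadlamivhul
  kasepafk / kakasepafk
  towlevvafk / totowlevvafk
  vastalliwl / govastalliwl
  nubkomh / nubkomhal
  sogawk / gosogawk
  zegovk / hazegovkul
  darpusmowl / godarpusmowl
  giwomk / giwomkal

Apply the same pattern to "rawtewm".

"rawtewm" has second-to-last letter 'w'. The stems whose second-to-last letter is 'w' (darpusmowl → godarpusmowl, sogawk → gosogawk, vastalliwl → govastalliwl) add the prefix go-.
So rawtewm → gorawtewm.

gorawtewm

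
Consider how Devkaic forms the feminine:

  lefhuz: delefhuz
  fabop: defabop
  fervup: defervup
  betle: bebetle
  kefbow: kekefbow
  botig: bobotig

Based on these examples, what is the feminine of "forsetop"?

fabop and kefbow both have last vowel 'o' yet inflect differently (defabop, kekefbow), so the last vowel is not what conditions the rule; the final letter is.
"forsetop" ends in -p. The stems ending in -p (fabop → defabop, fervup → defervup) add the prefix de-.
The other pattern: stems ending in -e, -g or -w repeat the first consonant+vowel as a prefix.
So forsetop → deforsetop.

deforsetop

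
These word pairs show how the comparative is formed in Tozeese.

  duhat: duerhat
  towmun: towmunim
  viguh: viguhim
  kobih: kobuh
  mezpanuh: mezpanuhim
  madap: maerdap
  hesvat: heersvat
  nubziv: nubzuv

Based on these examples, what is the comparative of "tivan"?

mezpanuh and kobih both end in -h yet inflect differently (mezpanuhim, kobuh), so the final letter is not what conditions the rule; the last vowel is.
"tivan" has last vowel 'a'. The stems whose last vowel is 'a' (madap → maerdap, hesvat → heersvat, duhat → duerhat) insert -er- after the first vowel.
The other patterns: stems whose last vowel is 'u' add -im; stems whose last vowel is 'i' change the last vowel to 'u'.
So tivan → tiervan.

tiervan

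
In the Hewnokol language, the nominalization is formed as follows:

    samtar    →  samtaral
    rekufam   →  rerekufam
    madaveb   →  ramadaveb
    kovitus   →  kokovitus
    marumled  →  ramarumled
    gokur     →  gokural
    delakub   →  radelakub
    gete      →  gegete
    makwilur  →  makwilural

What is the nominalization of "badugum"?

makwilur and delakub both have last vowel 'u' yet inflect differently (makwilural, radelakub), so the last vowel is not what conditions the rule; the final letter is.
"badugum" ends in -m. The one such stem in the data (rekufam → rerekufam) repeats the first consonant+vowel as a prefix (as do kovitus, gete), so the same rule applies.
The other patterns: stems ending in -r add -al; stems ending in -b or -d add the prefix ra-.
So badugum → babadugum.

babadugum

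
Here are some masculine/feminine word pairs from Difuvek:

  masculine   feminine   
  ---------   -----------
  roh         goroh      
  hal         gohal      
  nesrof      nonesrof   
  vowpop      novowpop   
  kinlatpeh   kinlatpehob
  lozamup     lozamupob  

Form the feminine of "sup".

roh and kinlatpeh both end in -h yet inflect differently (goroh, kinlatpehob), so the final letter is not what conditions the rule; the number of vowels is.
"sup" has 1 vowel. The stems with 1 vowel (roh → goroh, hal → gohal) add the prefix go-.
The other patterns: stems with 2 vowels add the prefix no-; stems with 3 vowels add -ob.
So sup → gosup.

gosup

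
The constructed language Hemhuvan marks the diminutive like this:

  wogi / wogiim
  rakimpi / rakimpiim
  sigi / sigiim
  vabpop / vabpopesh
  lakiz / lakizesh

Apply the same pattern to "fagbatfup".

fagbatfupesh

"fagbatfup" ends in -p. The one such stem in the data (vabpop → vabpopesh) adds -esh, so the same rule applies.
The other pattern: stems ending in -i add -im.
So fagbatfup → fagbatfupesh.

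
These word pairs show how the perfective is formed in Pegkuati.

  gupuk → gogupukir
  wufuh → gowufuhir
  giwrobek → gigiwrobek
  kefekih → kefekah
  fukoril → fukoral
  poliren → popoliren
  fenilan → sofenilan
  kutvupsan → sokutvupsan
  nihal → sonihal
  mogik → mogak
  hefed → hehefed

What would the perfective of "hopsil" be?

hopsal

nihal and fukoril both end in -l yet inflect differently (sonihal, fukoral), so the final letter is not what conditions the rule; the last vowel is.
"hopsil" has last vowel 'i'. The stems whose last vowel is 'i' (fukoril → fukoral, mogik → mogak, kefekih → kefekah) change the last vowel to 'a'.
The other patterns: stems whose last vowel is 'a' add the prefix so-; stems whose last vowel is 'e' repeat the first consonant+vowel as a prefix; stems whose last vowel is 'u' add go- … -ir around the stem.
So hopsil → hopsal.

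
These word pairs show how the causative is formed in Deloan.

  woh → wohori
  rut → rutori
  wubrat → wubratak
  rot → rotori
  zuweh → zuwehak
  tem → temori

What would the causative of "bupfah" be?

bupfahak

woh and zuweh both end in -h yet inflect differently (wohori, zuwehak), so the final letter is not what conditions the rule; the number of vowels is.
"bupfah" has 2 vowels. The stems with 2 vowels (zuweh → zuwehak, wubrat → wubratak) add -ak.
So bupfah → bupfahak.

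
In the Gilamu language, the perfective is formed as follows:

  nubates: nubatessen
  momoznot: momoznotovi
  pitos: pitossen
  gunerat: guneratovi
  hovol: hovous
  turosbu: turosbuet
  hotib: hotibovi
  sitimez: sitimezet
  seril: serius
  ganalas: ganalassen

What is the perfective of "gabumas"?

gabumassen

momoznot and hovol both have last vowel 'o' yet inflect differently (momoznotovi, hovous), so the last vowel is not what conditions the rule; the final letter is.
"gabumas" ends in -s. The stems ending in -s (pitos → pitossen, nubates → nubatessen, ganalas → ganalassen) double the final consonant and add -en.
The other patterns: stems ending in -b or -t add -ovi; stems ending in -l drop the final letter and add -us; stems ending in -u or -z add -et.
So gabumas → gabumassen.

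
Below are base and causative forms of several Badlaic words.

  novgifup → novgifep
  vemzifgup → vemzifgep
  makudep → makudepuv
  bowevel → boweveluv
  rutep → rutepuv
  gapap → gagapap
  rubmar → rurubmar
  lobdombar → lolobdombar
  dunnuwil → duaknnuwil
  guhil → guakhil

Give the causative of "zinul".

zinel

novgifup and makudep both end in -p yet inflect differently (novgifep, makudepuv), so the final letter is not what conditions the rule; the last vowel is.
"zinul" has last vowel 'u'. The stems whose last vowel is 'u' (novgifup → novgifep, vemzifgup → vemzifgep) change the last vowel to 'e'.
The other patterns: stems whose last vowel is 'e' add -uv; stems whose last vowel is 'a' repeat the first consonant+vowel as a prefix; stems whose last vowel is 'i' insert -ak- after the first vowel.
So zinul → zinel.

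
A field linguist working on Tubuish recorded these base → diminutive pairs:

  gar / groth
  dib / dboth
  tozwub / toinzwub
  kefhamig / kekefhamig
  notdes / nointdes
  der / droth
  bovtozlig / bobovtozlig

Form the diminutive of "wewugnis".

dib and tozwub both end in -b yet inflect differently (dboth, toinzwub), so the final letter is not what conditions the rule; the number of vowels is.
"wewugnis" has 3 vowels. The stems with 3 vowels (kefhamig → kekefhamig, bovtozlig → bobovtozlig) repeat the first consonant+vowel as a prefix.
So wewugnis → wewewugnis.

wewewugnis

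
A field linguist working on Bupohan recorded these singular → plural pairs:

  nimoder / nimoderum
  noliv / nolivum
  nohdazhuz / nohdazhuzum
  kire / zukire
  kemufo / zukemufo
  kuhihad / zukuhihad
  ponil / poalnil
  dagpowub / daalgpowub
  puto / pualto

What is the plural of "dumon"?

"dumon" begins with d-. The one such stem in the data (dagpowub → daalgpowub) inserts -al- after the first vowel (as do ponil, puto), so the same rule applies.
So dumon → dualmon.

dualmon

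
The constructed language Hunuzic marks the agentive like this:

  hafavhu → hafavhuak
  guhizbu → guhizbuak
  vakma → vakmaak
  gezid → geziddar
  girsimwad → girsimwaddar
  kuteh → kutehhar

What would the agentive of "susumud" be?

"susumud" ends in a consonant. The stems ending in a consonant (kuteh → kutehhar, gezid → geziddar, girsimwad → girsimwaddar) double the final consonant and add -ar.
The other pattern: stems ending in a vowel add -ak.
So susumud → susumuddar.

susumuddar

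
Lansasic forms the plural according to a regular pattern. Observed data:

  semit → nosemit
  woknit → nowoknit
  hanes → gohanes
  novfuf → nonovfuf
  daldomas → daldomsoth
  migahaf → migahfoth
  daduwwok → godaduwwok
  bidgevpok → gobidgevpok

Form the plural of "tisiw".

migahaf and novfuf both end in -f yet inflect differently (migahfoth, nonovfuf), so the final letter is not what conditions the rule; the last vowel is.
"tisiw" has last vowel 'i'. The stems whose last vowel is 'i' (semit → nosemit, woknit → nowoknit) add the prefix no-.
The other patterns: stems whose last vowel is 'a' delete the last vowel and add -oth; stems whose last vowel is 'e' or 'o' add the prefix go-.
So tisiw → notisiw.

notisiw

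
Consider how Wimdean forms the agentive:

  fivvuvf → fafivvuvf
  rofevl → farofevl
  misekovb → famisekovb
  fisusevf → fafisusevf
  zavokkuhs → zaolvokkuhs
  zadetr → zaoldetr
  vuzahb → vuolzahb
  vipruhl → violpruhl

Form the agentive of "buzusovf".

fabuzusovf

"buzusovf" has second-to-last letter 'v'. The stems whose second-to-last letter is 'v' (fivvuvf → fafivvuvf, rofevl → farofevl, misekovb → famisekovb) add the prefix fa-.
So buzusovf → fabuzusovf.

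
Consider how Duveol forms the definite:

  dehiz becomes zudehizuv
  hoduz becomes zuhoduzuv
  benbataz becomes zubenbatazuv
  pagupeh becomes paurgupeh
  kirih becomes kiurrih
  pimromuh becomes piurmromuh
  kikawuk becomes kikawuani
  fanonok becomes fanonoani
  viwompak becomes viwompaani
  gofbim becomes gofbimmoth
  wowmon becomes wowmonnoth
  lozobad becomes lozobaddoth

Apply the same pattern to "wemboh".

"wemboh" ends in -h. The stems ending in -h (pagupeh → paurgupeh, kirih → kiurrih, pimromuh → piurmromuh) insert -ur- after the first vowel.
The other patterns: stems ending in -z add zu- … -uv around the stem; stems ending in -k drop the final letter and add -ani; stems ending in -d, -m or -n double the final consonant and add -oth.
So wemboh → weurmboh.

weurmboh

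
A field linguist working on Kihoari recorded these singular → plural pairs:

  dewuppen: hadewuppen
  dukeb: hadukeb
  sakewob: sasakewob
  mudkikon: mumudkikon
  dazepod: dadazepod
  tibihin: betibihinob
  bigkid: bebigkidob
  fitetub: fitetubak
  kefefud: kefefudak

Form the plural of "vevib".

bevevibob

dukeb and sakewob both end in -b yet inflect differently (hadukeb, sasakewob), so the final letter is not what conditions the rule; the last vowel is.
"vevib" has last vowel 'i'. The stems whose last vowel is 'i' (tibihin → betibihinob, bigkid → bebigkidob) add be- … -ob around the stem.
So vevib → bevevibob.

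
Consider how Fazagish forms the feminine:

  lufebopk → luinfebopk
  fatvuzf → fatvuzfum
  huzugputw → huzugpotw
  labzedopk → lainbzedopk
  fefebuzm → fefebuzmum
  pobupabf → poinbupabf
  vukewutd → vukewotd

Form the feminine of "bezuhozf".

"bezuhozf" has second-to-last letter 'z'. The stems whose second-to-last letter is 'z' (fatvuzf → fatvuzfum, fefebuzm → fefebuzmum) add -um.
The other patterns: stems whose second-to-last letter is 't' change the last vowel to 'o'; stems whose second-to-last letter is 'b' or 'p' insert -in- after the first vowel.
So bezuhozf → bezuhozfum.

bezuhozfum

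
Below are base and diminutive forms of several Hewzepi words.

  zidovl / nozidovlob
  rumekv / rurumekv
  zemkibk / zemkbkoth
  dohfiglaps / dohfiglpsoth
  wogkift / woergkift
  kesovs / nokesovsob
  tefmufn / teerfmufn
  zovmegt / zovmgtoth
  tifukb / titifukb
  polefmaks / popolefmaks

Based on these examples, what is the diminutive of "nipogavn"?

kesovs and polefmaks both end in -s yet inflect differently (nokesovsob, popolefmaks), so the final letter is not what conditions the rule; the second-to-last letter is.
"nipogavn" has second-to-last letter 'v'. The stems whose second-to-last letter is 'v' (zidovl → nozidovlob, kesovs → nokesovsob) add no- … -ob around the stem.
The other patterns: stems whose second-to-last letter is 'f' insert -er- after the first vowel; stems whose second-to-last letter is 'k' repeat the first consonant+vowel as a prefix; stems whose second-to-last letter is 'b', 'g' or 'p' delete the last vowel and add -oth.
So nipogavn → nonipogavnob.

nonipogavnob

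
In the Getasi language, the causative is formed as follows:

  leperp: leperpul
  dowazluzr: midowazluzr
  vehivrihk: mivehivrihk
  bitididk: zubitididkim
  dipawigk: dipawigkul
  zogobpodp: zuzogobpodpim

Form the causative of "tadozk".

mitadozk

bitididk and vehivrihk both end in -k yet inflect differently (zubitididkim, mivehivrihk), so the final letter is not what conditions the rule; the second-to-last letter is.
"tadozk" has second-to-last letter 'z'. The one such stem in the data (dowazluzr → midowazluzr) adds the prefix mi-, so the same rule applies.
So tadozk → mitadozk.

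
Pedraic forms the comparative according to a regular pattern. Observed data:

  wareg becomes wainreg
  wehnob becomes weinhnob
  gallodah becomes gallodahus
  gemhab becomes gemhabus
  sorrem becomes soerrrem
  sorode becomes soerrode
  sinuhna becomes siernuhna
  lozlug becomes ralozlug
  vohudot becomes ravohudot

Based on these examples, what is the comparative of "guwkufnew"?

guwkufnewus

wehnob and gemhab both end in -b yet inflect differently (weinhnob, gemhabus), so the final letter is not what conditions the rule; the first letter is.
"guwkufnew" begins with g-. The stems beginning with g- (gallodah → gallodahus, gemhab → gemhabus) add -us.
The other patterns: stems beginning with w- insert -in- after the first vowel; stems beginning with s- insert -er- after the first vowel; stems beginning with l- or v- add the prefix ra-.
So guwkufnew → guwkufnewus.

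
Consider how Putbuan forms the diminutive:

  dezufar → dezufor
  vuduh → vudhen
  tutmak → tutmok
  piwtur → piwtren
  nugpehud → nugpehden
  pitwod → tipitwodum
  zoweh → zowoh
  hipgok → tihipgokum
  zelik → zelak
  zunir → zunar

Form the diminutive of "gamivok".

pitwod and nugpehud both end in -d yet inflect differently (tipitwodum, nugpehden), so the final letter is not what conditions the rule; the last vowel is.
"gamivok" has last vowel 'o'. The stems whose last vowel is 'o' (pitwod → tipitwodum, hipgok → tihipgokum) add ti- … -um around the stem.
The other patterns: stems whose last vowel is 'u' delete the last vowel and add -en; stems whose last vowel is 'i' change the last vowel to 'a'; stems whose last vowel is 'a' or 'e' change the last vowel to 'o'.
So gamivok → tigamivokum.

tigamivokum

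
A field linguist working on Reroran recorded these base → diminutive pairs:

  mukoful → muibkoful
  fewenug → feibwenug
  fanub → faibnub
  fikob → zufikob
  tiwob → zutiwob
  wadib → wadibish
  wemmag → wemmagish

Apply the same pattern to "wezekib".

wezekibish

fanub and fikob both end in -b yet inflect differently (faibnub, zufikob), so the final letter is not what conditions the rule; the last vowel is.
"wezekib" has last vowel 'i'. The one such stem in the data (wadib → wadibish) adds -ish, so the same rule applies.
The other patterns: stems whose last vowel is 'u' insert -ib- after the first vowel; stems whose last vowel is 'o' add the prefix zu-.
So wezekib → wezekibish.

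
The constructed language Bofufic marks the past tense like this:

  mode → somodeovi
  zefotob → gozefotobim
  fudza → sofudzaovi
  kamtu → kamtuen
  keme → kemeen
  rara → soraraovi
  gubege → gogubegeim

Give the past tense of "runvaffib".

keme and gubege both end in -e yet inflect differently (kemeen, gogubegeim), so the final letter is not what conditions the rule; the first letter is.
"runvaffib" begins with r-. The one such stem in the data (rara → soraraovi) adds so- … -ovi around the stem, so the same rule applies.
So runvaffib → sorunvaffibovi.

sorunvaffibovi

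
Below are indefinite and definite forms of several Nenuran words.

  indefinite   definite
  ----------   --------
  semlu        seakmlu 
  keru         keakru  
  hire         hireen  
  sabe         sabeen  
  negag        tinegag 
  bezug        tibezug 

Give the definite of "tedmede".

semlu and bezug both have last vowel 'u' yet inflect differently (seakmlu, tibezug), so the last vowel is not what conditions the rule; the final letter is.
"tedmede" ends in -e. The stems ending in -e (hire → hireen, sabe → sabeen) add -en.
The other patterns: stems ending in -u insert -ak- after the first vowel; stems ending in -g add the prefix ti-.
So tedmede → tedmedeen.

tedmedeen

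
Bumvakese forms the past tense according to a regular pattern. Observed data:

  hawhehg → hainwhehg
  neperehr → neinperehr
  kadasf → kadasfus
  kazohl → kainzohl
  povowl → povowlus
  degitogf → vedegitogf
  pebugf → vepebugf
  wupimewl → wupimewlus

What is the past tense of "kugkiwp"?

kugkiwpus

degitogf and kadasf both end in -f yet inflect differently (vedegitogf, kadasfus), so the final letter is not what conditions the rule; the second-to-last letter is.
"kugkiwp" has second-to-last letter 'w'. The stems whose second-to-last letter is 'w' (povowl → povowlus, wupimewl → wupimewlus) add -us.
The other patterns: stems whose second-to-last letter is 'h' insert -in- after the first vowel; stems whose second-to-last letter is 'g' add the prefix ve-.
So kugkiwp → kugkiwpus.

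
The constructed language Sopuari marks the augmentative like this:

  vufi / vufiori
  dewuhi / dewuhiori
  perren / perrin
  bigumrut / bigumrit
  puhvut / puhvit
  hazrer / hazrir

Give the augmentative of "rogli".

rogliori

vufi and perren both have 2 vowels yet inflect differently (vufiori, perrin), so the number of vowels is not what conditions the rule; whether the stem ends in a vowel or a consonant is.
"rogli" ends in a vowel. The stems ending in a vowel (vufi → vufiori, dewuhi → dewuhiori) add -ori.
The other pattern: stems ending in a consonant change the last vowel to 'i'.
So rogli → rogliori.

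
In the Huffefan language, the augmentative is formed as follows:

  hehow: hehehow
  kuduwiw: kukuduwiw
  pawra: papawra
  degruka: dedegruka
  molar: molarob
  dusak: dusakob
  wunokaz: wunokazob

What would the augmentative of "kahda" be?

kakahda

pawra and molar both have last vowel 'a' yet inflect differently (papawra, molarob), so the last vowel is not what conditions the rule; the final letter is.
"kahda" ends in -a. The stems ending in -a (pawra → papawra, degruka → dedegruka) repeat the first consonant+vowel as a prefix.
So kahda → kakahda.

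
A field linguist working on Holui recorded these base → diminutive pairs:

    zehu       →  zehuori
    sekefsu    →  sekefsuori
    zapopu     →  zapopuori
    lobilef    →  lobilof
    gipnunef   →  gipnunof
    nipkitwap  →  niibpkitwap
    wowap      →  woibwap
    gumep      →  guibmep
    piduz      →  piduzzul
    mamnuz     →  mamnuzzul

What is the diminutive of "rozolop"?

lobilef and gumep both have last vowel 'e' yet inflect differently (lobilof, guibmep), so the last vowel is not what conditions the rule; the final letter is.
"rozolop" ends in -p. The stems ending in -p (nipkitwap → niibpkitwap, wowap → woibwap, gumep → guibmep) insert -ib- after the first vowel.
So rozolop → roibzolop.

roibzolop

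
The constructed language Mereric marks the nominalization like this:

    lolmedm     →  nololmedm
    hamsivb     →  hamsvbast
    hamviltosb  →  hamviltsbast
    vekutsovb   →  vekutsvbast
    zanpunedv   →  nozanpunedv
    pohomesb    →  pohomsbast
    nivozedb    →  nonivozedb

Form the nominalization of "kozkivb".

nivozedb and pohomesb both end in -b yet inflect differently (nonivozedb, pohomsbast), so the final letter is not what conditions the rule; the second-to-last letter is.
"kozkivb" has second-to-last letter 'v'. The stems whose second-to-last letter is 'v' (vekutsovb → vekutsvbast, hamsivb → hamsvbast) delete the last vowel and add -ast.
The other pattern: stems whose second-to-last letter is 'd' add the prefix no-.
So kozkivb → kozkvbast.

kozkvbast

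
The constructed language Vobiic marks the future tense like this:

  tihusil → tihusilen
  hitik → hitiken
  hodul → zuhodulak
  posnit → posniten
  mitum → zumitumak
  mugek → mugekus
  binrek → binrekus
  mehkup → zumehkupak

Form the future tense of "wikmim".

"wikmim" has last vowel 'i'. The stems whose last vowel is 'i' (hitik → hitiken, posnit → posniten, tihusil → tihusilen) add -en.
So wikmim → wikmimen.

wikmimen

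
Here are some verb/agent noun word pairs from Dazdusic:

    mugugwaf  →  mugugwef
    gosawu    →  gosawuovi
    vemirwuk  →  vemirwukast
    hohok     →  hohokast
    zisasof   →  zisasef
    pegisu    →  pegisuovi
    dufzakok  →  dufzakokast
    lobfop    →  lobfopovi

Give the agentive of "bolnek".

"bolnek" ends in -k. The stems ending in -k (vemirwuk → vemirwukast, dufzakok → dufzakokast, hohok → hohokast) add -ast.
The other patterns: stems ending in -f change the last vowel to 'e'; stems ending in -p or -u add -ovi.
So bolnek → bolnekast.

bolnekast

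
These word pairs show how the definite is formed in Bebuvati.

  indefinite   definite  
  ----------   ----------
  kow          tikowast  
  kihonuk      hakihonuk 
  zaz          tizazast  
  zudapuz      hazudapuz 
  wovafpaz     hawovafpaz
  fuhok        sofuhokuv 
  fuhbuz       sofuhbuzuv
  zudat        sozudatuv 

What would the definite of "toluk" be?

sotolukuv

zaz and fuhbuz both end in -z yet inflect differently (tizazast, sofuhbuzuv), so the final letter is not what conditions the rule; the number of vowels is.
"toluk" has 2 vowels. The stems with 2 vowels (zudat → sozudatuv, fuhok → sofuhokuv, fuhbuz → sofuhbuzuv) add so- … -uv around the stem.
The other patterns: stems with 1 vowel add ti- … -ast around the stem; stems with 3 vowels add the prefix ha-.
So toluk → sotolukuv.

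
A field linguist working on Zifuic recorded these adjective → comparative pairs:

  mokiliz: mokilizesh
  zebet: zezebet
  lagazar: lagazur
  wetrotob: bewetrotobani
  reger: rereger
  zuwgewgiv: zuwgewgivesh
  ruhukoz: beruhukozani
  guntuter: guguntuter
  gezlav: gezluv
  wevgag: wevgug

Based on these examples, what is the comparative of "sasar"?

sasur

"sasar" has last vowel 'a'. The stems whose last vowel is 'a' (wevgag → wevgug, lagazar → lagazur, gezlav → gezluv) change the last vowel to 'u'.
The other patterns: stems whose last vowel is 'i' add -esh; stems whose last vowel is 'o' add be- … -ani around the stem; stems whose last vowel is 'e' repeat the first consonant+vowel as a prefix.
So sasar → sasur.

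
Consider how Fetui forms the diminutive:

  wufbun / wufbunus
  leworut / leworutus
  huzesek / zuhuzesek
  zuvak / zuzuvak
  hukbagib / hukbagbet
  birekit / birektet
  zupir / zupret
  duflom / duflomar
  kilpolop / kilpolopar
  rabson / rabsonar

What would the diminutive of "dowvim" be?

dowvmet

leworut and birekit both end in -t yet inflect differently (leworutus, birektet), so the final letter is not what conditions the rule; the last vowel is.
"dowvim" has last vowel 'i'. The stems whose last vowel is 'i' (hukbagib → hukbagbet, birekit → birektet, zupir → zupret) delete the last vowel and add -et.
So dowvim → dowvmet.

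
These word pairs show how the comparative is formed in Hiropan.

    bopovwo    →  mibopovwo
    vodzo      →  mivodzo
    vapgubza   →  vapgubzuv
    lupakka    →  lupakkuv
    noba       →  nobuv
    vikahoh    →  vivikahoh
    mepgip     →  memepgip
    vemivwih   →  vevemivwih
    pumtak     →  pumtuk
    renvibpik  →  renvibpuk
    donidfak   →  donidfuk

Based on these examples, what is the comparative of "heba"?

hebuv

"heba" ends in -a. The stems ending in -a (vapgubza → vapgubzuv, lupakka → lupakkuv, noba → nobuv) drop the final letter and add -uv.
So heba → hebuv.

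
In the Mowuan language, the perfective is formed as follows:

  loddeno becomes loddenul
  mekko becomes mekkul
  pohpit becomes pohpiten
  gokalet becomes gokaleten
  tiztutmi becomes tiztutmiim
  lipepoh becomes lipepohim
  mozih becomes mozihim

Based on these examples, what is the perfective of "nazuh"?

pohpit and tiztutmi both have last vowel 'i' yet inflect differently (pohpiten, tiztutmiim), so the last vowel is not what conditions the rule; the final letter is.
"nazuh" ends in -h. The stems ending in -h (lipepoh → lipepohim, mozih → mozihim) add -im.
The other patterns: stems ending in -o drop the final letter and add -ul; stems ending in -t add -en.
So nazuh → nazuhim.

nazuhim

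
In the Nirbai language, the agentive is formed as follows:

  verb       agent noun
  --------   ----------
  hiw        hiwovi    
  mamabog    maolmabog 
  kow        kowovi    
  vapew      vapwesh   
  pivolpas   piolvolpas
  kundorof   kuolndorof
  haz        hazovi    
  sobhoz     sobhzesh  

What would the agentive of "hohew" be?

hohwesh

"hohew" has 2 vowels. The stems with 2 vowels (vapew → vapwesh, sobhoz → sobhzesh) delete the last vowel and add -esh.
The other patterns: stems with 1 vowel add -ovi; stems with 3 vowels insert -ol- after the first vowel.
So hohew → hohwesh.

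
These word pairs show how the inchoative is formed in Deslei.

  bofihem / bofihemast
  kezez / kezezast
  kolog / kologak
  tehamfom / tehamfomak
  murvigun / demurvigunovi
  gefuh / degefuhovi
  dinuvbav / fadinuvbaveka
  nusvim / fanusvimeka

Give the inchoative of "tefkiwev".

bofihem and tehamfom both end in -m yet inflect differently (bofihemast, tehamfomak), so the final letter is not what conditions the rule; the last vowel is.
"tefkiwev" has last vowel 'e'. The stems whose last vowel is 'e' (bofihem → bofihemast, kezez → kezezast) add -ast.
So tefkiwev → tefkiwevast.

tefkiwevast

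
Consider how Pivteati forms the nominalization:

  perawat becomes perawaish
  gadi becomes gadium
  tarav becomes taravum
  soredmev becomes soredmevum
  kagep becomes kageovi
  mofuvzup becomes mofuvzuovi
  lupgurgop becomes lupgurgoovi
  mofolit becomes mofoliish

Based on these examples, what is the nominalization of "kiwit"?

kiwiish

"kiwit" ends in -t. The stems ending in -t (perawat → perawaish, mofolit → mofoliish) drop the final letter and add -ish.
The other patterns: stems ending in -p drop the final letter and add -ovi; stems ending in -i or -v add -um.
So kiwit → kiwiish.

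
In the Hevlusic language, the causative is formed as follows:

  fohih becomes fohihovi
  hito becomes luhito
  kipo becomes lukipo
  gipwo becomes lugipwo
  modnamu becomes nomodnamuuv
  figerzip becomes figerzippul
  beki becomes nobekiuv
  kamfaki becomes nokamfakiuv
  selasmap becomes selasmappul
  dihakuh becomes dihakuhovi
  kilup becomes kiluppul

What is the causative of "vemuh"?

vemuhovi

fohih and figerzip both have last vowel 'i' yet inflect differently (fohihovi, figerzippul), so the last vowel is not what conditions the rule; the final letter is.
"vemuh" ends in -h. The stems ending in -h (dihakuh → dihakuhovi, fohih → fohihovi) add -ovi.
The other patterns: stems ending in -o add the prefix lu-; stems ending in -p double the final consonant and add -ul; stems ending in -i or -u add no- … -uv around the stem.
So vemuh → vemuhovi.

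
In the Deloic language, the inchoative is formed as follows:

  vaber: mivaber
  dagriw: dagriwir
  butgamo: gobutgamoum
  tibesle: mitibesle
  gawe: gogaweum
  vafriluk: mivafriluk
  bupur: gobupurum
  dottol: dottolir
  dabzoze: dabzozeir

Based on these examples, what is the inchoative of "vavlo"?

mivavlo

tibesle and dabzoze both end in -e yet inflect differently (mitibesle, dabzozeir), so the final letter is not what conditions the rule; the first letter is.
"vavlo" begins with v-. The stems beginning with v- (vafriluk → mivafriluk, vaber → mivaber) add the prefix mi-.
The other patterns: stems beginning with d- add -ir; stems beginning with b- or g- add go- … -um around the stem.
So vavlo → mivavlo.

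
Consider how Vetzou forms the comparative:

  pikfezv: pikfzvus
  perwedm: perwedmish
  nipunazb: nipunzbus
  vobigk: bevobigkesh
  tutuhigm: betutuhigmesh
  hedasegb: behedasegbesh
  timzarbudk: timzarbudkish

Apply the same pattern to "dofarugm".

tutuhigm and perwedm both end in -m yet inflect differently (betutuhigmesh, perwedmish), so the final letter is not what conditions the rule; the second-to-last letter is.
"dofarugm" has second-to-last letter 'g'. The stems whose second-to-last letter is 'g' (tutuhigm → betutuhigmesh, vobigk → bevobigkesh, hedasegb → behedasegbesh) add be- … -esh around the stem.
So dofarugm → bedofarugmesh.

bedofarugmesh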